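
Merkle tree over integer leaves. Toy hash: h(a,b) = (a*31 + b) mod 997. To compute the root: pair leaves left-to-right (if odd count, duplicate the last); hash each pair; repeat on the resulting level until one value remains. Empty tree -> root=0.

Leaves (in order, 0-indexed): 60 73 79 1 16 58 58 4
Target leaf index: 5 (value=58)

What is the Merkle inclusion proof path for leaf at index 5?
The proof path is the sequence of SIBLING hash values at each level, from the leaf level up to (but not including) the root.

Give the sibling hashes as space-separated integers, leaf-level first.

Answer: 16 805 559

Derivation:
L0 (leaves): [60, 73, 79, 1, 16, 58, 58, 4], target index=5
L1: h(60,73)=(60*31+73)%997=936 [pair 0] h(79,1)=(79*31+1)%997=456 [pair 1] h(16,58)=(16*31+58)%997=554 [pair 2] h(58,4)=(58*31+4)%997=805 [pair 3] -> [936, 456, 554, 805]
  Sibling for proof at L0: 16
L2: h(936,456)=(936*31+456)%997=559 [pair 0] h(554,805)=(554*31+805)%997=33 [pair 1] -> [559, 33]
  Sibling for proof at L1: 805
L3: h(559,33)=(559*31+33)%997=413 [pair 0] -> [413]
  Sibling for proof at L2: 559
Root: 413
Proof path (sibling hashes from leaf to root): [16, 805, 559]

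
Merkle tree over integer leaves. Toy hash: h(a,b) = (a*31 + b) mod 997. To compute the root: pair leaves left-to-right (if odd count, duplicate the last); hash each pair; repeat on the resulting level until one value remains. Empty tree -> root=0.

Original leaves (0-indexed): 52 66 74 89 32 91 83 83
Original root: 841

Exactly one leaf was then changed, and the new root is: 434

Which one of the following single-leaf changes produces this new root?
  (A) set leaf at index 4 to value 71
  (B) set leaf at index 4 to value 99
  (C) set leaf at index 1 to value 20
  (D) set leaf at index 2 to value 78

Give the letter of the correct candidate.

Answer: A

Derivation:
Original leaves: [52, 66, 74, 89, 32, 91, 83, 83]
Target new root: 434
Try each candidate change and compute the resulting root:
Candidate A: set leaf[4] = 71 -> leaves = [52, 66, 74, 89, 71, 91, 83, 83]
  L0: [52, 66, 74, 89, 71, 91, 83, 83]
  L1: h(52,66)=(52*31+66)%997=681 h(74,89)=(74*31+89)%997=389 h(71,91)=(71*31+91)%997=298 h(83,83)=(83*31+83)%997=662 -> [681, 389, 298, 662]
  L2: h(681,389)=(681*31+389)%997=563 h(298,662)=(298*31+662)%997=927 -> [563, 927]
  L3: h(563,927)=(563*31+927)%997=434 -> [434]
  root = 434 == target 434  ** MATCH **
Candidate B: set leaf[4] = 99 -> leaves = [52, 66, 74, 89, 99, 91, 83, 83]
  L0: [52, 66, 74, 89, 99, 91, 83, 83]
  L1: h(52,66)=(52*31+66)%997=681 h(74,89)=(74*31+89)%997=389 h(99,91)=(99*31+91)%997=169 h(83,83)=(83*31+83)%997=662 -> [681, 389, 169, 662]
  L2: h(681,389)=(681*31+389)%997=563 h(169,662)=(169*31+662)%997=916 -> [563, 916]
  L3: h(563,916)=(563*31+916)%997=423 -> [423]
  root = 423 != target 434
Candidate C: set leaf[1] = 20 -> leaves = [52, 20, 74, 89, 32, 91, 83, 83]
  L0: [52, 20, 74, 89, 32, 91, 83, 83]
  L1: h(52,20)=(52*31+20)%997=635 h(74,89)=(74*31+89)%997=389 h(32,91)=(32*31+91)%997=86 h(83,83)=(83*31+83)%997=662 -> [635, 389, 86, 662]
  L2: h(635,389)=(635*31+389)%997=134 h(86,662)=(86*31+662)%997=337 -> [134, 337]
  L3: h(134,337)=(134*31+337)%997=503 -> [503]
  root = 503 != target 434
Candidate D: set leaf[2] = 78 -> leaves = [52, 66, 78, 89, 32, 91, 83, 83]
  L0: [52, 66, 78, 89, 32, 91, 83, 83]
  L1: h(52,66)=(52*31+66)%997=681 h(78,89)=(78*31+89)%997=513 h(32,91)=(32*31+91)%997=86 h(83,83)=(83*31+83)%997=662 -> [681, 513, 86, 662]
  L2: h(681,513)=(681*31+513)%997=687 h(86,662)=(86*31+662)%997=337 -> [687, 337]
  L3: h(687,337)=(687*31+337)%997=697 -> [697]
  root = 697 != target 434
Candidate A produces the target root.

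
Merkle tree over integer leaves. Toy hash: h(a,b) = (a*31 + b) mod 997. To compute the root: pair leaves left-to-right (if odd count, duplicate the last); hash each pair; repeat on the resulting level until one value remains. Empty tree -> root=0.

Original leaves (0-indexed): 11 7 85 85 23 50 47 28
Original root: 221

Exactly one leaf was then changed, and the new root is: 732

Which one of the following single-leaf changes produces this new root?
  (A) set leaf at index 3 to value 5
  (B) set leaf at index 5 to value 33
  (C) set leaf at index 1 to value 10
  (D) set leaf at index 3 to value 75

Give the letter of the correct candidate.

Answer: A

Derivation:
Original leaves: [11, 7, 85, 85, 23, 50, 47, 28]
Target new root: 732
Try each candidate change and compute the resulting root:
Candidate A: set leaf[3] = 5 -> leaves = [11, 7, 85, 5, 23, 50, 47, 28]
  L0: [11, 7, 85, 5, 23, 50, 47, 28]
  L1: h(11,7)=(11*31+7)%997=348 h(85,5)=(85*31+5)%997=646 h(23,50)=(23*31+50)%997=763 h(47,28)=(47*31+28)%997=488 -> [348, 646, 763, 488]
  L2: h(348,646)=(348*31+646)%997=467 h(763,488)=(763*31+488)%997=213 -> [467, 213]
  L3: h(467,213)=(467*31+213)%997=732 -> [732]
  root = 732 == target 732  ** MATCH **
Candidate B: set leaf[5] = 33 -> leaves = [11, 7, 85, 85, 23, 33, 47, 28]
  L0: [11, 7, 85, 85, 23, 33, 47, 28]
  L1: h(11,7)=(11*31+7)%997=348 h(85,85)=(85*31+85)%997=726 h(23,33)=(23*31+33)%997=746 h(47,28)=(47*31+28)%997=488 -> [348, 726, 746, 488]
  L2: h(348,726)=(348*31+726)%997=547 h(746,488)=(746*31+488)%997=683 -> [547, 683]
  L3: h(547,683)=(547*31+683)%997=691 -> [691]
  root = 691 != target 732
Candidate C: set leaf[1] = 10 -> leaves = [11, 10, 85, 85, 23, 50, 47, 28]
  L0: [11, 10, 85, 85, 23, 50, 47, 28]
  L1: h(11,10)=(11*31+10)%997=351 h(85,85)=(85*31+85)%997=726 h(23,50)=(23*31+50)%997=763 h(47,28)=(47*31+28)%997=488 -> [351, 726, 763, 488]
  L2: h(351,726)=(351*31+726)%997=640 h(763,488)=(763*31+488)%997=213 -> [640, 213]
  L3: h(640,213)=(640*31+213)%997=113 -> [113]
  root = 113 != target 732
Candidate D: set leaf[3] = 75 -> leaves = [11, 7, 85, 75, 23, 50, 47, 28]
  L0: [11, 7, 85, 75, 23, 50, 47, 28]
  L1: h(11,7)=(11*31+7)%997=348 h(85,75)=(85*31+75)%997=716 h(23,50)=(23*31+50)%997=763 h(47,28)=(47*31+28)%997=488 -> [348, 716, 763, 488]
  L2: h(348,716)=(348*31+716)%997=537 h(763,488)=(763*31+488)%997=213 -> [537, 213]
  L3: h(537,213)=(537*31+213)%997=908 -> [908]
  root = 908 != target 732
Candidate A produces the target root.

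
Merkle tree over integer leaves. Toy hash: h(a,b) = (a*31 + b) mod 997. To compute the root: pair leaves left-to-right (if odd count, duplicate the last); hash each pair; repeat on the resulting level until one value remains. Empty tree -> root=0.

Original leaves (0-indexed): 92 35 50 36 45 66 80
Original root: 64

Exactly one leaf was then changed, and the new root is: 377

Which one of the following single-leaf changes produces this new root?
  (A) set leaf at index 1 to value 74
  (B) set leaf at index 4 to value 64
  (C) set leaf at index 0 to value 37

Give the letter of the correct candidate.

Answer: B

Derivation:
Original leaves: [92, 35, 50, 36, 45, 66, 80]
Target new root: 377
Try each candidate change and compute the resulting root:
Candidate A: set leaf[1] = 74 -> leaves = [92, 74, 50, 36, 45, 66, 80]
  L0: [92, 74, 50, 36, 45, 66, 80]
  L1: h(92,74)=(92*31+74)%997=932 h(50,36)=(50*31+36)%997=589 h(45,66)=(45*31+66)%997=464 h(80,80)=(80*31+80)%997=566 -> [932, 589, 464, 566]
  L2: h(932,589)=(932*31+589)%997=568 h(464,566)=(464*31+566)%997=992 -> [568, 992]
  L3: h(568,992)=(568*31+992)%997=654 -> [654]
  root = 654 != target 377
Candidate B: set leaf[4] = 64 -> leaves = [92, 35, 50, 36, 64, 66, 80]
  L0: [92, 35, 50, 36, 64, 66, 80]
  L1: h(92,35)=(92*31+35)%997=893 h(50,36)=(50*31+36)%997=589 h(64,66)=(64*31+66)%997=56 h(80,80)=(80*31+80)%997=566 -> [893, 589, 56, 566]
  L2: h(893,589)=(893*31+589)%997=356 h(56,566)=(56*31+566)%997=308 -> [356, 308]
  L3: h(356,308)=(356*31+308)%997=377 -> [377]
  root = 377 == target 377  ** MATCH **
Candidate C: set leaf[0] = 37 -> leaves = [37, 35, 50, 36, 45, 66, 80]
  L0: [37, 35, 50, 36, 45, 66, 80]
  L1: h(37,35)=(37*31+35)%997=185 h(50,36)=(50*31+36)%997=589 h(45,66)=(45*31+66)%997=464 h(80,80)=(80*31+80)%997=566 -> [185, 589, 464, 566]
  L2: h(185,589)=(185*31+589)%997=342 h(464,566)=(464*31+566)%997=992 -> [342, 992]
  L3: h(342,992)=(342*31+992)%997=627 -> [627]
  root = 627 != target 377
Candidate B produces the target root.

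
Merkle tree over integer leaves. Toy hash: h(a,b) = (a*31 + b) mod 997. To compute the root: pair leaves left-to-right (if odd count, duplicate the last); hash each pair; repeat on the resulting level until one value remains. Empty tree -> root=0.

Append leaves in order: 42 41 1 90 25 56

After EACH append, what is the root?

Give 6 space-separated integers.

Answer: 42 346 788 877 943 938

Derivation:
After append 42 (leaves=[42]):
  L0: [42]
  root=42
After append 41 (leaves=[42, 41]):
  L0: [42, 41]
  L1: h(42,41)=(42*31+41)%997=346 -> [346]
  root=346
After append 1 (leaves=[42, 41, 1]):
  L0: [42, 41, 1]
  L1: h(42,41)=(42*31+41)%997=346 h(1,1)=(1*31+1)%997=32 -> [346, 32]
  L2: h(346,32)=(346*31+32)%997=788 -> [788]
  root=788
After append 90 (leaves=[42, 41, 1, 90]):
  L0: [42, 41, 1, 90]
  L1: h(42,41)=(42*31+41)%997=346 h(1,90)=(1*31+90)%997=121 -> [346, 121]
  L2: h(346,121)=(346*31+121)%997=877 -> [877]
  root=877
After append 25 (leaves=[42, 41, 1, 90, 25]):
  L0: [42, 41, 1, 90, 25]
  L1: h(42,41)=(42*31+41)%997=346 h(1,90)=(1*31+90)%997=121 h(25,25)=(25*31+25)%997=800 -> [346, 121, 800]
  L2: h(346,121)=(346*31+121)%997=877 h(800,800)=(800*31+800)%997=675 -> [877, 675]
  L3: h(877,675)=(877*31+675)%997=943 -> [943]
  root=943
After append 56 (leaves=[42, 41, 1, 90, 25, 56]):
  L0: [42, 41, 1, 90, 25, 56]
  L1: h(42,41)=(42*31+41)%997=346 h(1,90)=(1*31+90)%997=121 h(25,56)=(25*31+56)%997=831 -> [346, 121, 831]
  L2: h(346,121)=(346*31+121)%997=877 h(831,831)=(831*31+831)%997=670 -> [877, 670]
  L3: h(877,670)=(877*31+670)%997=938 -> [938]
  root=938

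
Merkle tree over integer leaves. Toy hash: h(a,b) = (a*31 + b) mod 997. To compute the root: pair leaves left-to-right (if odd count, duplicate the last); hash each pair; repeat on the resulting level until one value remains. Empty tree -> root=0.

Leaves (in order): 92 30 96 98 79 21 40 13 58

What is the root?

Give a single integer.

Answer: 48

Derivation:
L0: [92, 30, 96, 98, 79, 21, 40, 13, 58]
L1: h(92,30)=(92*31+30)%997=888 h(96,98)=(96*31+98)%997=83 h(79,21)=(79*31+21)%997=476 h(40,13)=(40*31+13)%997=256 h(58,58)=(58*31+58)%997=859 -> [888, 83, 476, 256, 859]
L2: h(888,83)=(888*31+83)%997=692 h(476,256)=(476*31+256)%997=57 h(859,859)=(859*31+859)%997=569 -> [692, 57, 569]
L3: h(692,57)=(692*31+57)%997=572 h(569,569)=(569*31+569)%997=262 -> [572, 262]
L4: h(572,262)=(572*31+262)%997=48 -> [48]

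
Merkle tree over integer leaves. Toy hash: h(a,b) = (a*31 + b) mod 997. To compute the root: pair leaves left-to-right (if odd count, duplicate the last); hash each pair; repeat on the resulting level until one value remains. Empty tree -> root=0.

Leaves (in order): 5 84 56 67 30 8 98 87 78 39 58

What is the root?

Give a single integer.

L0: [5, 84, 56, 67, 30, 8, 98, 87, 78, 39, 58]
L1: h(5,84)=(5*31+84)%997=239 h(56,67)=(56*31+67)%997=806 h(30,8)=(30*31+8)%997=938 h(98,87)=(98*31+87)%997=134 h(78,39)=(78*31+39)%997=463 h(58,58)=(58*31+58)%997=859 -> [239, 806, 938, 134, 463, 859]
L2: h(239,806)=(239*31+806)%997=239 h(938,134)=(938*31+134)%997=299 h(463,859)=(463*31+859)%997=257 -> [239, 299, 257]
L3: h(239,299)=(239*31+299)%997=729 h(257,257)=(257*31+257)%997=248 -> [729, 248]
L4: h(729,248)=(729*31+248)%997=913 -> [913]

Answer: 913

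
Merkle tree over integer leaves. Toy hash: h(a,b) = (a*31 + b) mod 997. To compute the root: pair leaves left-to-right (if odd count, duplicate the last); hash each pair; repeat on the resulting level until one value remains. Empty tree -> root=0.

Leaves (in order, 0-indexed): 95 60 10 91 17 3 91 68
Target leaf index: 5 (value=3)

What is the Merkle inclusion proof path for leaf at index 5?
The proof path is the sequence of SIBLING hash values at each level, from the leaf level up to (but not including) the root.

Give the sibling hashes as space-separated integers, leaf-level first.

Answer: 17 895 835

Derivation:
L0 (leaves): [95, 60, 10, 91, 17, 3, 91, 68], target index=5
L1: h(95,60)=(95*31+60)%997=14 [pair 0] h(10,91)=(10*31+91)%997=401 [pair 1] h(17,3)=(17*31+3)%997=530 [pair 2] h(91,68)=(91*31+68)%997=895 [pair 3] -> [14, 401, 530, 895]
  Sibling for proof at L0: 17
L2: h(14,401)=(14*31+401)%997=835 [pair 0] h(530,895)=(530*31+895)%997=376 [pair 1] -> [835, 376]
  Sibling for proof at L1: 895
L3: h(835,376)=(835*31+376)%997=339 [pair 0] -> [339]
  Sibling for proof at L2: 835
Root: 339
Proof path (sibling hashes from leaf to root): [17, 895, 835]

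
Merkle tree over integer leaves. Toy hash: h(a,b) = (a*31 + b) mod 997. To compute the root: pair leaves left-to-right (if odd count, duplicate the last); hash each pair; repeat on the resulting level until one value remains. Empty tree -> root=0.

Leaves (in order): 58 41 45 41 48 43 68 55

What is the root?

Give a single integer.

L0: [58, 41, 45, 41, 48, 43, 68, 55]
L1: h(58,41)=(58*31+41)%997=842 h(45,41)=(45*31+41)%997=439 h(48,43)=(48*31+43)%997=534 h(68,55)=(68*31+55)%997=169 -> [842, 439, 534, 169]
L2: h(842,439)=(842*31+439)%997=619 h(534,169)=(534*31+169)%997=771 -> [619, 771]
L3: h(619,771)=(619*31+771)%997=20 -> [20]

Answer: 20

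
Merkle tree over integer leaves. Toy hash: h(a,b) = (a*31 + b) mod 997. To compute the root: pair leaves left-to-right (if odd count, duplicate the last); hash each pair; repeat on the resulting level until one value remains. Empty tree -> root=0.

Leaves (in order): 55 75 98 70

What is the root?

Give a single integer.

Answer: 462

Derivation:
L0: [55, 75, 98, 70]
L1: h(55,75)=(55*31+75)%997=783 h(98,70)=(98*31+70)%997=117 -> [783, 117]
L2: h(783,117)=(783*31+117)%997=462 -> [462]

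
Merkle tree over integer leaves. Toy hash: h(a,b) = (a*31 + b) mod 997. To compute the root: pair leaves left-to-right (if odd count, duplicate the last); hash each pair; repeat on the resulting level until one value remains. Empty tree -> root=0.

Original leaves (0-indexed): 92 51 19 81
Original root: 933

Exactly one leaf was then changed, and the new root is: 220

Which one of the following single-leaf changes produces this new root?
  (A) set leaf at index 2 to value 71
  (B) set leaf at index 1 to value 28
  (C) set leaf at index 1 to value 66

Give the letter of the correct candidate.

Original leaves: [92, 51, 19, 81]
Target new root: 220
Try each candidate change and compute the resulting root:
Candidate A: set leaf[2] = 71 -> leaves = [92, 51, 71, 81]
  L0: [92, 51, 71, 81]
  L1: h(92,51)=(92*31+51)%997=909 h(71,81)=(71*31+81)%997=288 -> [909, 288]
  L2: h(909,288)=(909*31+288)%997=551 -> [551]
  root = 551 != target 220
Candidate B: set leaf[1] = 28 -> leaves = [92, 28, 19, 81]
  L0: [92, 28, 19, 81]
  L1: h(92,28)=(92*31+28)%997=886 h(19,81)=(19*31+81)%997=670 -> [886, 670]
  L2: h(886,670)=(886*31+670)%997=220 -> [220]
  root = 220 == target 220  ** MATCH **
Candidate C: set leaf[1] = 66 -> leaves = [92, 66, 19, 81]
  L0: [92, 66, 19, 81]
  L1: h(92,66)=(92*31+66)%997=924 h(19,81)=(19*31+81)%997=670 -> [924, 670]
  L2: h(924,670)=(924*31+670)%997=401 -> [401]
  root = 401 != target 220
Candidate B produces the target root.

Answer: B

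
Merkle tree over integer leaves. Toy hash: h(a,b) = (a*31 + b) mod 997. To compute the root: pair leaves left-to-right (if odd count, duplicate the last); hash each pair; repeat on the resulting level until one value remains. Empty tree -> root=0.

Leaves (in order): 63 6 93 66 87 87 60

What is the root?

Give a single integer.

L0: [63, 6, 93, 66, 87, 87, 60]
L1: h(63,6)=(63*31+6)%997=962 h(93,66)=(93*31+66)%997=955 h(87,87)=(87*31+87)%997=790 h(60,60)=(60*31+60)%997=923 -> [962, 955, 790, 923]
L2: h(962,955)=(962*31+955)%997=867 h(790,923)=(790*31+923)%997=488 -> [867, 488]
L3: h(867,488)=(867*31+488)%997=446 -> [446]

Answer: 446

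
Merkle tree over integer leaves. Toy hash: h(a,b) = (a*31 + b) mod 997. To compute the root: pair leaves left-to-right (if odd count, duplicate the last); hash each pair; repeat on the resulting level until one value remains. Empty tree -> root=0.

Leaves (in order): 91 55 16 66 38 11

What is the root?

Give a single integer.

Answer: 787

Derivation:
L0: [91, 55, 16, 66, 38, 11]
L1: h(91,55)=(91*31+55)%997=882 h(16,66)=(16*31+66)%997=562 h(38,11)=(38*31+11)%997=192 -> [882, 562, 192]
L2: h(882,562)=(882*31+562)%997=985 h(192,192)=(192*31+192)%997=162 -> [985, 162]
L3: h(985,162)=(985*31+162)%997=787 -> [787]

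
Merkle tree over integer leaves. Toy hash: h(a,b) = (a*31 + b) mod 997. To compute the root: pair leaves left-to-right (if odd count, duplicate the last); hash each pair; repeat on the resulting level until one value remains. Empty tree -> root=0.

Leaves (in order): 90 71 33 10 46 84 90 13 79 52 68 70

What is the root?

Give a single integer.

L0: [90, 71, 33, 10, 46, 84, 90, 13, 79, 52, 68, 70]
L1: h(90,71)=(90*31+71)%997=867 h(33,10)=(33*31+10)%997=36 h(46,84)=(46*31+84)%997=513 h(90,13)=(90*31+13)%997=809 h(79,52)=(79*31+52)%997=507 h(68,70)=(68*31+70)%997=184 -> [867, 36, 513, 809, 507, 184]
L2: h(867,36)=(867*31+36)%997=991 h(513,809)=(513*31+809)%997=760 h(507,184)=(507*31+184)%997=946 -> [991, 760, 946]
L3: h(991,760)=(991*31+760)%997=574 h(946,946)=(946*31+946)%997=362 -> [574, 362]
L4: h(574,362)=(574*31+362)%997=210 -> [210]

Answer: 210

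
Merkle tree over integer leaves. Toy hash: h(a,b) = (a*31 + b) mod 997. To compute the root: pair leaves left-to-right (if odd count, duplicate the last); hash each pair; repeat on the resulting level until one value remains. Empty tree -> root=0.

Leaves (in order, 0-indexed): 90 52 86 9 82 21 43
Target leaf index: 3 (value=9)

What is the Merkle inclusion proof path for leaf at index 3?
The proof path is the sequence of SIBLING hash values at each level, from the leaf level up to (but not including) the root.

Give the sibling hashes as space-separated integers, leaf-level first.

L0 (leaves): [90, 52, 86, 9, 82, 21, 43], target index=3
L1: h(90,52)=(90*31+52)%997=848 [pair 0] h(86,9)=(86*31+9)%997=681 [pair 1] h(82,21)=(82*31+21)%997=569 [pair 2] h(43,43)=(43*31+43)%997=379 [pair 3] -> [848, 681, 569, 379]
  Sibling for proof at L0: 86
L2: h(848,681)=(848*31+681)%997=50 [pair 0] h(569,379)=(569*31+379)%997=72 [pair 1] -> [50, 72]
  Sibling for proof at L1: 848
L3: h(50,72)=(50*31+72)%997=625 [pair 0] -> [625]
  Sibling for proof at L2: 72
Root: 625
Proof path (sibling hashes from leaf to root): [86, 848, 72]

Answer: 86 848 72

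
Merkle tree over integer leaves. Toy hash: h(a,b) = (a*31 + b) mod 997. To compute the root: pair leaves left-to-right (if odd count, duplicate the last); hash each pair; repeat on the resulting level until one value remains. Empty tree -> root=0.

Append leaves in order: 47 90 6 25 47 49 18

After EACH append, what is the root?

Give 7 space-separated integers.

After append 47 (leaves=[47]):
  L0: [47]
  root=47
After append 90 (leaves=[47, 90]):
  L0: [47, 90]
  L1: h(47,90)=(47*31+90)%997=550 -> [550]
  root=550
After append 6 (leaves=[47, 90, 6]):
  L0: [47, 90, 6]
  L1: h(47,90)=(47*31+90)%997=550 h(6,6)=(6*31+6)%997=192 -> [550, 192]
  L2: h(550,192)=(550*31+192)%997=293 -> [293]
  root=293
After append 25 (leaves=[47, 90, 6, 25]):
  L0: [47, 90, 6, 25]
  L1: h(47,90)=(47*31+90)%997=550 h(6,25)=(6*31+25)%997=211 -> [550, 211]
  L2: h(550,211)=(550*31+211)%997=312 -> [312]
  root=312
After append 47 (leaves=[47, 90, 6, 25, 47]):
  L0: [47, 90, 6, 25, 47]
  L1: h(47,90)=(47*31+90)%997=550 h(6,25)=(6*31+25)%997=211 h(47,47)=(47*31+47)%997=507 -> [550, 211, 507]
  L2: h(550,211)=(550*31+211)%997=312 h(507,507)=(507*31+507)%997=272 -> [312, 272]
  L3: h(312,272)=(312*31+272)%997=971 -> [971]
  root=971
After append 49 (leaves=[47, 90, 6, 25, 47, 49]):
  L0: [47, 90, 6, 25, 47, 49]
  L1: h(47,90)=(47*31+90)%997=550 h(6,25)=(6*31+25)%997=211 h(47,49)=(47*31+49)%997=509 -> [550, 211, 509]
  L2: h(550,211)=(550*31+211)%997=312 h(509,509)=(509*31+509)%997=336 -> [312, 336]
  L3: h(312,336)=(312*31+336)%997=38 -> [38]
  root=38
After append 18 (leaves=[47, 90, 6, 25, 47, 49, 18]):
  L0: [47, 90, 6, 25, 47, 49, 18]
  L1: h(47,90)=(47*31+90)%997=550 h(6,25)=(6*31+25)%997=211 h(47,49)=(47*31+49)%997=509 h(18,18)=(18*31+18)%997=576 -> [550, 211, 509, 576]
  L2: h(550,211)=(550*31+211)%997=312 h(509,576)=(509*31+576)%997=403 -> [312, 403]
  L3: h(312,403)=(312*31+403)%997=105 -> [105]
  root=105

Answer: 47 550 293 312 971 38 105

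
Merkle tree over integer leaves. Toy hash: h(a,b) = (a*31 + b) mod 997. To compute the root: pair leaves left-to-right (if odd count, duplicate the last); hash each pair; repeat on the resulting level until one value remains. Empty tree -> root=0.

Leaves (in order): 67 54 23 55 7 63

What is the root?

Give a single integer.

L0: [67, 54, 23, 55, 7, 63]
L1: h(67,54)=(67*31+54)%997=137 h(23,55)=(23*31+55)%997=768 h(7,63)=(7*31+63)%997=280 -> [137, 768, 280]
L2: h(137,768)=(137*31+768)%997=30 h(280,280)=(280*31+280)%997=984 -> [30, 984]
L3: h(30,984)=(30*31+984)%997=917 -> [917]

Answer: 917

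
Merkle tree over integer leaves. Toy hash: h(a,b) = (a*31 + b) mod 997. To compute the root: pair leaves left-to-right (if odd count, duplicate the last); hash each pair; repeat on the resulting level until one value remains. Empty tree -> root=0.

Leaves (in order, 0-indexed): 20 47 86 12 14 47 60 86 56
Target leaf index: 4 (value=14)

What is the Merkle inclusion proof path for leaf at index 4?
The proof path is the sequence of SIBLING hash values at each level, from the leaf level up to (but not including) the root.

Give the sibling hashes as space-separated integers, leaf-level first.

L0 (leaves): [20, 47, 86, 12, 14, 47, 60, 86, 56], target index=4
L1: h(20,47)=(20*31+47)%997=667 [pair 0] h(86,12)=(86*31+12)%997=684 [pair 1] h(14,47)=(14*31+47)%997=481 [pair 2] h(60,86)=(60*31+86)%997=949 [pair 3] h(56,56)=(56*31+56)%997=795 [pair 4] -> [667, 684, 481, 949, 795]
  Sibling for proof at L0: 47
L2: h(667,684)=(667*31+684)%997=424 [pair 0] h(481,949)=(481*31+949)%997=905 [pair 1] h(795,795)=(795*31+795)%997=515 [pair 2] -> [424, 905, 515]
  Sibling for proof at L1: 949
L3: h(424,905)=(424*31+905)%997=91 [pair 0] h(515,515)=(515*31+515)%997=528 [pair 1] -> [91, 528]
  Sibling for proof at L2: 424
L4: h(91,528)=(91*31+528)%997=358 [pair 0] -> [358]
  Sibling for proof at L3: 528
Root: 358
Proof path (sibling hashes from leaf to root): [47, 949, 424, 528]

Answer: 47 949 424 528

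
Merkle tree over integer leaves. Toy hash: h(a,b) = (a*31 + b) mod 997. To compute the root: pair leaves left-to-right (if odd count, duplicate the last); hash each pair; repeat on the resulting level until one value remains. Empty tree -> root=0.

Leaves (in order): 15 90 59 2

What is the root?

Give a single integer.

Answer: 93

Derivation:
L0: [15, 90, 59, 2]
L1: h(15,90)=(15*31+90)%997=555 h(59,2)=(59*31+2)%997=834 -> [555, 834]
L2: h(555,834)=(555*31+834)%997=93 -> [93]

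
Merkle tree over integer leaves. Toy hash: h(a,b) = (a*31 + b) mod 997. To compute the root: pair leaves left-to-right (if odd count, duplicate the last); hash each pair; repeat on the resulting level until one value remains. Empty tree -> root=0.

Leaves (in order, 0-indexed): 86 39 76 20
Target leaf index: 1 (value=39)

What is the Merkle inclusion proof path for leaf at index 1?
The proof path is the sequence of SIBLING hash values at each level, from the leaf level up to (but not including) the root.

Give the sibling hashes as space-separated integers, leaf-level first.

L0 (leaves): [86, 39, 76, 20], target index=1
L1: h(86,39)=(86*31+39)%997=711 [pair 0] h(76,20)=(76*31+20)%997=382 [pair 1] -> [711, 382]
  Sibling for proof at L0: 86
L2: h(711,382)=(711*31+382)%997=489 [pair 0] -> [489]
  Sibling for proof at L1: 382
Root: 489
Proof path (sibling hashes from leaf to root): [86, 382]

Answer: 86 382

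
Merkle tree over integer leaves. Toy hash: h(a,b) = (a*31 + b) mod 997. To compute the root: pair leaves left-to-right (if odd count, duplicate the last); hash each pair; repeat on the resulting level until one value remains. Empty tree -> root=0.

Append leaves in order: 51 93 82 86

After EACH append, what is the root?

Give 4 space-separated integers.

After append 51 (leaves=[51]):
  L0: [51]
  root=51
After append 93 (leaves=[51, 93]):
  L0: [51, 93]
  L1: h(51,93)=(51*31+93)%997=677 -> [677]
  root=677
After append 82 (leaves=[51, 93, 82]):
  L0: [51, 93, 82]
  L1: h(51,93)=(51*31+93)%997=677 h(82,82)=(82*31+82)%997=630 -> [677, 630]
  L2: h(677,630)=(677*31+630)%997=680 -> [680]
  root=680
After append 86 (leaves=[51, 93, 82, 86]):
  L0: [51, 93, 82, 86]
  L1: h(51,93)=(51*31+93)%997=677 h(82,86)=(82*31+86)%997=634 -> [677, 634]
  L2: h(677,634)=(677*31+634)%997=684 -> [684]
  root=684

Answer: 51 677 680 684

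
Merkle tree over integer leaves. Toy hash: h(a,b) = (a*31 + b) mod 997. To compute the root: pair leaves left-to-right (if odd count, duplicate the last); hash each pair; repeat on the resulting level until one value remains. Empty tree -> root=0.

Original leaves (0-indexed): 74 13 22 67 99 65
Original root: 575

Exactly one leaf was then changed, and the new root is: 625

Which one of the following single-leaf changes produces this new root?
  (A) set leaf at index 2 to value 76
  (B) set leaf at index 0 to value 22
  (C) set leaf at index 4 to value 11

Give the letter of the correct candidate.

Answer: A

Derivation:
Original leaves: [74, 13, 22, 67, 99, 65]
Target new root: 625
Try each candidate change and compute the resulting root:
Candidate A: set leaf[2] = 76 -> leaves = [74, 13, 76, 67, 99, 65]
  L0: [74, 13, 76, 67, 99, 65]
  L1: h(74,13)=(74*31+13)%997=313 h(76,67)=(76*31+67)%997=429 h(99,65)=(99*31+65)%997=143 -> [313, 429, 143]
  L2: h(313,429)=(313*31+429)%997=162 h(143,143)=(143*31+143)%997=588 -> [162, 588]
  L3: h(162,588)=(162*31+588)%997=625 -> [625]
  root = 625 == target 625  ** MATCH **
Candidate B: set leaf[0] = 22 -> leaves = [22, 13, 22, 67, 99, 65]
  L0: [22, 13, 22, 67, 99, 65]
  L1: h(22,13)=(22*31+13)%997=695 h(22,67)=(22*31+67)%997=749 h(99,65)=(99*31+65)%997=143 -> [695, 749, 143]
  L2: h(695,749)=(695*31+749)%997=360 h(143,143)=(143*31+143)%997=588 -> [360, 588]
  L3: h(360,588)=(360*31+588)%997=781 -> [781]
  root = 781 != target 625
Candidate C: set leaf[4] = 11 -> leaves = [74, 13, 22, 67, 11, 65]
  L0: [74, 13, 22, 67, 11, 65]
  L1: h(74,13)=(74*31+13)%997=313 h(22,67)=(22*31+67)%997=749 h(11,65)=(11*31+65)%997=406 -> [313, 749, 406]
  L2: h(313,749)=(313*31+749)%997=482 h(406,406)=(406*31+406)%997=31 -> [482, 31]
  L3: h(482,31)=(482*31+31)%997=18 -> [18]
  root = 18 != target 625
Candidate A produces the target root.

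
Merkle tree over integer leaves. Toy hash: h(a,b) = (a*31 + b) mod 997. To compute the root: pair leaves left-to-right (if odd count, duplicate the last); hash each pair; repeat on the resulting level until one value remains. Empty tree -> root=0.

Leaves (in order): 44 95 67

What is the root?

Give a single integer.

Answer: 514

Derivation:
L0: [44, 95, 67]
L1: h(44,95)=(44*31+95)%997=462 h(67,67)=(67*31+67)%997=150 -> [462, 150]
L2: h(462,150)=(462*31+150)%997=514 -> [514]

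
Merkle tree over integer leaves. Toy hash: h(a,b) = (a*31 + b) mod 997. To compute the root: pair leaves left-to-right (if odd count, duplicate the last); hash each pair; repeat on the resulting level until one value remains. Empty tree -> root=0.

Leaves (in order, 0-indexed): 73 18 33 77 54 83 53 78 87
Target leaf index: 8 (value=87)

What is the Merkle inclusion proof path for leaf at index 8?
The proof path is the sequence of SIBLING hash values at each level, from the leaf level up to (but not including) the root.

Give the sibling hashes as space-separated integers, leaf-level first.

L0 (leaves): [73, 18, 33, 77, 54, 83, 53, 78, 87], target index=8
L1: h(73,18)=(73*31+18)%997=287 [pair 0] h(33,77)=(33*31+77)%997=103 [pair 1] h(54,83)=(54*31+83)%997=760 [pair 2] h(53,78)=(53*31+78)%997=724 [pair 3] h(87,87)=(87*31+87)%997=790 [pair 4] -> [287, 103, 760, 724, 790]
  Sibling for proof at L0: 87
L2: h(287,103)=(287*31+103)%997=27 [pair 0] h(760,724)=(760*31+724)%997=356 [pair 1] h(790,790)=(790*31+790)%997=355 [pair 2] -> [27, 356, 355]
  Sibling for proof at L1: 790
L3: h(27,356)=(27*31+356)%997=196 [pair 0] h(355,355)=(355*31+355)%997=393 [pair 1] -> [196, 393]
  Sibling for proof at L2: 355
L4: h(196,393)=(196*31+393)%997=487 [pair 0] -> [487]
  Sibling for proof at L3: 196
Root: 487
Proof path (sibling hashes from leaf to root): [87, 790, 355, 196]

Answer: 87 790 355 196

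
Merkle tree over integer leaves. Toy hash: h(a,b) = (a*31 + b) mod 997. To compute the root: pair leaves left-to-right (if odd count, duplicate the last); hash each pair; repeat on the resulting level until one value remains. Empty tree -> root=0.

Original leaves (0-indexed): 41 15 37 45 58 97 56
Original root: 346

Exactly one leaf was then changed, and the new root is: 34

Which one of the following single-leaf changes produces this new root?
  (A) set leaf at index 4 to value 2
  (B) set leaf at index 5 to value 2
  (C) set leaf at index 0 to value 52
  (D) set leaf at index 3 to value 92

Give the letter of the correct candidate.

Answer: C

Derivation:
Original leaves: [41, 15, 37, 45, 58, 97, 56]
Target new root: 34
Try each candidate change and compute the resulting root:
Candidate A: set leaf[4] = 2 -> leaves = [41, 15, 37, 45, 2, 97, 56]
  L0: [41, 15, 37, 45, 2, 97, 56]
  L1: h(41,15)=(41*31+15)%997=289 h(37,45)=(37*31+45)%997=195 h(2,97)=(2*31+97)%997=159 h(56,56)=(56*31+56)%997=795 -> [289, 195, 159, 795]
  L2: h(289,195)=(289*31+195)%997=181 h(159,795)=(159*31+795)%997=739 -> [181, 739]
  L3: h(181,739)=(181*31+739)%997=368 -> [368]
  root = 368 != target 34
Candidate B: set leaf[5] = 2 -> leaves = [41, 15, 37, 45, 58, 2, 56]
  L0: [41, 15, 37, 45, 58, 2, 56]
  L1: h(41,15)=(41*31+15)%997=289 h(37,45)=(37*31+45)%997=195 h(58,2)=(58*31+2)%997=803 h(56,56)=(56*31+56)%997=795 -> [289, 195, 803, 795]
  L2: h(289,195)=(289*31+195)%997=181 h(803,795)=(803*31+795)%997=763 -> [181, 763]
  L3: h(181,763)=(181*31+763)%997=392 -> [392]
  root = 392 != target 34
Candidate C: set leaf[0] = 52 -> leaves = [52, 15, 37, 45, 58, 97, 56]
  L0: [52, 15, 37, 45, 58, 97, 56]
  L1: h(52,15)=(52*31+15)%997=630 h(37,45)=(37*31+45)%997=195 h(58,97)=(58*31+97)%997=898 h(56,56)=(56*31+56)%997=795 -> [630, 195, 898, 795]
  L2: h(630,195)=(630*31+195)%997=782 h(898,795)=(898*31+795)%997=717 -> [782, 717]
  L3: h(782,717)=(782*31+717)%997=34 -> [34]
  root = 34 == target 34  ** MATCH **
Candidate D: set leaf[3] = 92 -> leaves = [41, 15, 37, 92, 58, 97, 56]
  L0: [41, 15, 37, 92, 58, 97, 56]
  L1: h(41,15)=(41*31+15)%997=289 h(37,92)=(37*31+92)%997=242 h(58,97)=(58*31+97)%997=898 h(56,56)=(56*31+56)%997=795 -> [289, 242, 898, 795]
  L2: h(289,242)=(289*31+242)%997=228 h(898,795)=(898*31+795)%997=717 -> [228, 717]
  L3: h(228,717)=(228*31+717)%997=806 -> [806]
  root = 806 != target 34
Candidate C produces the target root.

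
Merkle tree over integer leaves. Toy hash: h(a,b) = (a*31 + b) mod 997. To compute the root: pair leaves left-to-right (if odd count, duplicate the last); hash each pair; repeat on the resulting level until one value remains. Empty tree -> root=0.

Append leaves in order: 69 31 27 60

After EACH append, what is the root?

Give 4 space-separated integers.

After append 69 (leaves=[69]):
  L0: [69]
  root=69
After append 31 (leaves=[69, 31]):
  L0: [69, 31]
  L1: h(69,31)=(69*31+31)%997=176 -> [176]
  root=176
After append 27 (leaves=[69, 31, 27]):
  L0: [69, 31, 27]
  L1: h(69,31)=(69*31+31)%997=176 h(27,27)=(27*31+27)%997=864 -> [176, 864]
  L2: h(176,864)=(176*31+864)%997=338 -> [338]
  root=338
After append 60 (leaves=[69, 31, 27, 60]):
  L0: [69, 31, 27, 60]
  L1: h(69,31)=(69*31+31)%997=176 h(27,60)=(27*31+60)%997=897 -> [176, 897]
  L2: h(176,897)=(176*31+897)%997=371 -> [371]
  root=371

Answer: 69 176 338 371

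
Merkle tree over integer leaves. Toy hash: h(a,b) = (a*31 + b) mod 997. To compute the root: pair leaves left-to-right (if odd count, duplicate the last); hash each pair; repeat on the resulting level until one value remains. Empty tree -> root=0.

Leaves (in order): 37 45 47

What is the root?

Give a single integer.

Answer: 570

Derivation:
L0: [37, 45, 47]
L1: h(37,45)=(37*31+45)%997=195 h(47,47)=(47*31+47)%997=507 -> [195, 507]
L2: h(195,507)=(195*31+507)%997=570 -> [570]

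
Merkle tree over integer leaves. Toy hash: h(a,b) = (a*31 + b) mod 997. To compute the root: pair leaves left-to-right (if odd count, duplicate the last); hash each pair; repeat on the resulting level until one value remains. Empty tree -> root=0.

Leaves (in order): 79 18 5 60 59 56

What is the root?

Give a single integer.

L0: [79, 18, 5, 60, 59, 56]
L1: h(79,18)=(79*31+18)%997=473 h(5,60)=(5*31+60)%997=215 h(59,56)=(59*31+56)%997=888 -> [473, 215, 888]
L2: h(473,215)=(473*31+215)%997=920 h(888,888)=(888*31+888)%997=500 -> [920, 500]
L3: h(920,500)=(920*31+500)%997=107 -> [107]

Answer: 107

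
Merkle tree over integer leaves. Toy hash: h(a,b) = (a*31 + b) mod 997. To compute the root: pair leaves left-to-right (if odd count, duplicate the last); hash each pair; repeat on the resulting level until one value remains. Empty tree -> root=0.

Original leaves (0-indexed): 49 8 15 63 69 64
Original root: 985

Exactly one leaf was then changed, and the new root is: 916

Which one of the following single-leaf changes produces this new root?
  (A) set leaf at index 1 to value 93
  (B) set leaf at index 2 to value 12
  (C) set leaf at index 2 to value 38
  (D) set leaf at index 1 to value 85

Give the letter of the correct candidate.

Original leaves: [49, 8, 15, 63, 69, 64]
Target new root: 916
Try each candidate change and compute the resulting root:
Candidate A: set leaf[1] = 93 -> leaves = [49, 93, 15, 63, 69, 64]
  L0: [49, 93, 15, 63, 69, 64]
  L1: h(49,93)=(49*31+93)%997=615 h(15,63)=(15*31+63)%997=528 h(69,64)=(69*31+64)%997=209 -> [615, 528, 209]
  L2: h(615,528)=(615*31+528)%997=650 h(209,209)=(209*31+209)%997=706 -> [650, 706]
  L3: h(650,706)=(650*31+706)%997=916 -> [916]
  root = 916 == target 916  ** MATCH **
Candidate B: set leaf[2] = 12 -> leaves = [49, 8, 12, 63, 69, 64]
  L0: [49, 8, 12, 63, 69, 64]
  L1: h(49,8)=(49*31+8)%997=530 h(12,63)=(12*31+63)%997=435 h(69,64)=(69*31+64)%997=209 -> [530, 435, 209]
  L2: h(530,435)=(530*31+435)%997=913 h(209,209)=(209*31+209)%997=706 -> [913, 706]
  L3: h(913,706)=(913*31+706)%997=96 -> [96]
  root = 96 != target 916
Candidate C: set leaf[2] = 38 -> leaves = [49, 8, 38, 63, 69, 64]
  L0: [49, 8, 38, 63, 69, 64]
  L1: h(49,8)=(49*31+8)%997=530 h(38,63)=(38*31+63)%997=244 h(69,64)=(69*31+64)%997=209 -> [530, 244, 209]
  L2: h(530,244)=(530*31+244)%997=722 h(209,209)=(209*31+209)%997=706 -> [722, 706]
  L3: h(722,706)=(722*31+706)%997=157 -> [157]
  root = 157 != target 916
Candidate D: set leaf[1] = 85 -> leaves = [49, 85, 15, 63, 69, 64]
  L0: [49, 85, 15, 63, 69, 64]
  L1: h(49,85)=(49*31+85)%997=607 h(15,63)=(15*31+63)%997=528 h(69,64)=(69*31+64)%997=209 -> [607, 528, 209]
  L2: h(607,528)=(607*31+528)%997=402 h(209,209)=(209*31+209)%997=706 -> [402, 706]
  L3: h(402,706)=(402*31+706)%997=207 -> [207]
  root = 207 != target 916
Candidate A produces the target root.

Answer: A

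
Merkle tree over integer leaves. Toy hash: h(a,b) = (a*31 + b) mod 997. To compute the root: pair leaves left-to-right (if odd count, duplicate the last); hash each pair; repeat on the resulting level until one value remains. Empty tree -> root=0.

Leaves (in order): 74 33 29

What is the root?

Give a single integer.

L0: [74, 33, 29]
L1: h(74,33)=(74*31+33)%997=333 h(29,29)=(29*31+29)%997=928 -> [333, 928]
L2: h(333,928)=(333*31+928)%997=284 -> [284]

Answer: 284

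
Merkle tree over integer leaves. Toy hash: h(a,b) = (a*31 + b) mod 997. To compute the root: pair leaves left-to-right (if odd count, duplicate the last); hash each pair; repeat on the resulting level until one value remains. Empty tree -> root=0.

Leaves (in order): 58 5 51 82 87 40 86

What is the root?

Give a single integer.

L0: [58, 5, 51, 82, 87, 40, 86]
L1: h(58,5)=(58*31+5)%997=806 h(51,82)=(51*31+82)%997=666 h(87,40)=(87*31+40)%997=743 h(86,86)=(86*31+86)%997=758 -> [806, 666, 743, 758]
L2: h(806,666)=(806*31+666)%997=727 h(743,758)=(743*31+758)%997=860 -> [727, 860]
L3: h(727,860)=(727*31+860)%997=466 -> [466]

Answer: 466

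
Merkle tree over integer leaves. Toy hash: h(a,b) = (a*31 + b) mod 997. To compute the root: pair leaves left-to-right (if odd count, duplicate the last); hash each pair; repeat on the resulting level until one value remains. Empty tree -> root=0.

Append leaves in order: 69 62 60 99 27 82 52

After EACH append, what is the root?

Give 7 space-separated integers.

Answer: 69 207 361 400 168 931 679

Derivation:
After append 69 (leaves=[69]):
  L0: [69]
  root=69
After append 62 (leaves=[69, 62]):
  L0: [69, 62]
  L1: h(69,62)=(69*31+62)%997=207 -> [207]
  root=207
After append 60 (leaves=[69, 62, 60]):
  L0: [69, 62, 60]
  L1: h(69,62)=(69*31+62)%997=207 h(60,60)=(60*31+60)%997=923 -> [207, 923]
  L2: h(207,923)=(207*31+923)%997=361 -> [361]
  root=361
After append 99 (leaves=[69, 62, 60, 99]):
  L0: [69, 62, 60, 99]
  L1: h(69,62)=(69*31+62)%997=207 h(60,99)=(60*31+99)%997=962 -> [207, 962]
  L2: h(207,962)=(207*31+962)%997=400 -> [400]
  root=400
After append 27 (leaves=[69, 62, 60, 99, 27]):
  L0: [69, 62, 60, 99, 27]
  L1: h(69,62)=(69*31+62)%997=207 h(60,99)=(60*31+99)%997=962 h(27,27)=(27*31+27)%997=864 -> [207, 962, 864]
  L2: h(207,962)=(207*31+962)%997=400 h(864,864)=(864*31+864)%997=729 -> [400, 729]
  L3: h(400,729)=(400*31+729)%997=168 -> [168]
  root=168
After append 82 (leaves=[69, 62, 60, 99, 27, 82]):
  L0: [69, 62, 60, 99, 27, 82]
  L1: h(69,62)=(69*31+62)%997=207 h(60,99)=(60*31+99)%997=962 h(27,82)=(27*31+82)%997=919 -> [207, 962, 919]
  L2: h(207,962)=(207*31+962)%997=400 h(919,919)=(919*31+919)%997=495 -> [400, 495]
  L3: h(400,495)=(400*31+495)%997=931 -> [931]
  root=931
After append 52 (leaves=[69, 62, 60, 99, 27, 82, 52]):
  L0: [69, 62, 60, 99, 27, 82, 52]
  L1: h(69,62)=(69*31+62)%997=207 h(60,99)=(60*31+99)%997=962 h(27,82)=(27*31+82)%997=919 h(52,52)=(52*31+52)%997=667 -> [207, 962, 919, 667]
  L2: h(207,962)=(207*31+962)%997=400 h(919,667)=(919*31+667)%997=243 -> [400, 243]
  L3: h(400,243)=(400*31+243)%997=679 -> [679]
  root=679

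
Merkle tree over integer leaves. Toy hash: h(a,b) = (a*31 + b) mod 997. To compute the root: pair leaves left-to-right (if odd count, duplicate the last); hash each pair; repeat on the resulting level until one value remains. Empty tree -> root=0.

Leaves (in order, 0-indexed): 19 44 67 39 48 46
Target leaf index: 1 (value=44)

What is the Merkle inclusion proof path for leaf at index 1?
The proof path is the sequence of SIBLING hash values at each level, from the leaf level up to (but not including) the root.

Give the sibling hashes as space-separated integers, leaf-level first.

Answer: 19 122 235

Derivation:
L0 (leaves): [19, 44, 67, 39, 48, 46], target index=1
L1: h(19,44)=(19*31+44)%997=633 [pair 0] h(67,39)=(67*31+39)%997=122 [pair 1] h(48,46)=(48*31+46)%997=537 [pair 2] -> [633, 122, 537]
  Sibling for proof at L0: 19
L2: h(633,122)=(633*31+122)%997=802 [pair 0] h(537,537)=(537*31+537)%997=235 [pair 1] -> [802, 235]
  Sibling for proof at L1: 122
L3: h(802,235)=(802*31+235)%997=172 [pair 0] -> [172]
  Sibling for proof at L2: 235
Root: 172
Proof path (sibling hashes from leaf to root): [19, 122, 235]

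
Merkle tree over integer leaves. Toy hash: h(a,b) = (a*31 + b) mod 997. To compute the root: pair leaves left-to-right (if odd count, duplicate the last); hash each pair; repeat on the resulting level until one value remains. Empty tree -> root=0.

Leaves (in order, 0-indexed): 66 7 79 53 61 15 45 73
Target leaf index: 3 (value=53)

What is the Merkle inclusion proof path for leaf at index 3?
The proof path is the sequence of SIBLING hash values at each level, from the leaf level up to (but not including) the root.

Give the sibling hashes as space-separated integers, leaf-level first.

L0 (leaves): [66, 7, 79, 53, 61, 15, 45, 73], target index=3
L1: h(66,7)=(66*31+7)%997=59 [pair 0] h(79,53)=(79*31+53)%997=508 [pair 1] h(61,15)=(61*31+15)%997=909 [pair 2] h(45,73)=(45*31+73)%997=471 [pair 3] -> [59, 508, 909, 471]
  Sibling for proof at L0: 79
L2: h(59,508)=(59*31+508)%997=343 [pair 0] h(909,471)=(909*31+471)%997=734 [pair 1] -> [343, 734]
  Sibling for proof at L1: 59
L3: h(343,734)=(343*31+734)%997=400 [pair 0] -> [400]
  Sibling for proof at L2: 734
Root: 400
Proof path (sibling hashes from leaf to root): [79, 59, 734]

Answer: 79 59 734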